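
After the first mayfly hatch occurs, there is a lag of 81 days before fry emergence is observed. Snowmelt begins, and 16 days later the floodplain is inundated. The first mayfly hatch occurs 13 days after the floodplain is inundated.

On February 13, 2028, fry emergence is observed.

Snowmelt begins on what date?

Fry emergence is observed: Feb 13, 2028.
The first mayfly hatch occurs: Feb 13, 2028 − 81 days = Nov 24, 2027.
The floodplain is inundated: Nov 24, 2027 − 13 days = Nov 11, 2027.
Snowmelt begins: Nov 11, 2027 − 16 days = Oct 26, 2027.

October 26, 2027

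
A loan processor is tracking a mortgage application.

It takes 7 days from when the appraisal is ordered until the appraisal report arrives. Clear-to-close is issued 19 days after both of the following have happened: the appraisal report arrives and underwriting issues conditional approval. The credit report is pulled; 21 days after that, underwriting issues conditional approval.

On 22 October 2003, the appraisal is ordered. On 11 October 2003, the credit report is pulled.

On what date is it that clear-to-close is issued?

20 November 2003

The appraisal is ordered: Oct 22, 2003.
The appraisal report arrives: Oct 22, 2003 + 7 days = Oct 29, 2003.
The credit report is pulled: Oct 11, 2003.
Underwriting issues conditional approval: Oct 11, 2003 + 21 days = Nov 1, 2003.
Both prerequisites met — the appraisal report arrives (Oct 29, 2003), underwriting issues conditional approval (Nov 1, 2003); the later is Nov 1, 2003.
Clear-to-close is issued: Nov 1, 2003 + 19 days = Nov 20, 2003.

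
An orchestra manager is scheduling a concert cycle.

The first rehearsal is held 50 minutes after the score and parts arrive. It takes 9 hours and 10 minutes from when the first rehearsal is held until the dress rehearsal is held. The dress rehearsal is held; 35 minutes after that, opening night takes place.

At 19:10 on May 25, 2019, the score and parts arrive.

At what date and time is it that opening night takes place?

05:45 on May 26, 2019

The score and parts arrive: 19:10 May 25, 2019.
The first rehearsal is held: 19:10 May 25, 2019 + 50m = 20:00 May 25, 2019.
The dress rehearsal is held: 20:00 May 25, 2019 + 9h10m = 05:10 May 26, 2019.
Opening night takes place: 05:10 May 26, 2019 + 35m = 05:45 May 26, 2019.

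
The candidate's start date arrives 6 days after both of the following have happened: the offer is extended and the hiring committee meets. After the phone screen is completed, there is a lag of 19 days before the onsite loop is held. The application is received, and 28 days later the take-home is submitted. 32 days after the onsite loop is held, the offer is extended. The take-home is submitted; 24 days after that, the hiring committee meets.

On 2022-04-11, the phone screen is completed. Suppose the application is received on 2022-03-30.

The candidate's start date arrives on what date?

2022-06-07

The phone screen is completed: Apr 11, 2022.
The onsite loop is held: Apr 11, 2022 + 19 days = Apr 30, 2022.
The offer is extended: Apr 30, 2022 + 32 days = Jun 1, 2022.
The application is received: Mar 30, 2022.
The take-home is submitted: Mar 30, 2022 + 28 days = Apr 27, 2022.
The hiring committee meets: Apr 27, 2022 + 24 days = May 21, 2022.
Both prerequisites met — the offer is extended (Jun 1, 2022), the hiring committee meets (May 21, 2022); the later is Jun 1, 2022.
The candidate's start date arrives: Jun 1, 2022 + 6 days = Jun 7, 2022.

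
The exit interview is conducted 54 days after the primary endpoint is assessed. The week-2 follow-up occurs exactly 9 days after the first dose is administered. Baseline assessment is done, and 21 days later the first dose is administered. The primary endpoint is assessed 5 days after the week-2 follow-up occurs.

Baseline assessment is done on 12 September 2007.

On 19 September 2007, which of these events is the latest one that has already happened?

Baseline assessment is done: Sep 12, 2007.
The first dose is administered: Sep 12, 2007 + 21 days = Oct 3, 2007.
The week-2 follow-up occurs: Oct 3, 2007 + 9 days = Oct 12, 2007.
The primary endpoint is assessed: Oct 12, 2007 + 5 days = Oct 17, 2007.
The exit interview is conducted: Oct 17, 2007 + 54 days = Dec 10, 2007.
Sep 19, 2007 falls between when baseline assessment is done (Sep 12, 2007) and when the first dose is administered (Oct 3, 2007).

Baseline assessment is done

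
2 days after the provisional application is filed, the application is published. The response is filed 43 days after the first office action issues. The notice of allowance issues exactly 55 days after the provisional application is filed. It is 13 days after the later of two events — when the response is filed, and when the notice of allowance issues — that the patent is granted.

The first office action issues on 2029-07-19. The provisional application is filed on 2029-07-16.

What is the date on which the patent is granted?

The first office action issues: Jul 19, 2029.
The response is filed: Jul 19, 2029 + 43 days = Aug 31, 2029.
The provisional application is filed: Jul 16, 2029.
The notice of allowance issues: Jul 16, 2029 + 55 days = Sep 9, 2029.
Both prerequisites met — the response is filed (Aug 31, 2029), the notice of allowance issues (Sep 9, 2029); the later is Sep 9, 2029.
The patent is granted: Sep 9, 2029 + 13 days = Sep 22, 2029.

2029-09-22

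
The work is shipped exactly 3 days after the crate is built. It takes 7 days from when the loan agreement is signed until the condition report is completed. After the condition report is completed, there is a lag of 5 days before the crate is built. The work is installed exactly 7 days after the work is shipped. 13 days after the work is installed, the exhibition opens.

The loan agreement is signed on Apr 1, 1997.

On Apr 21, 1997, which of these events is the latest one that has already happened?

The work is shipped

The loan agreement is signed: Apr 1, 1997.
The condition report is completed: Apr 1, 1997 + 7 days = Apr 8, 1997.
The crate is built: Apr 8, 1997 + 5 days = Apr 13, 1997.
The work is shipped: Apr 13, 1997 + 3 days = Apr 16, 1997.
The work is installed: Apr 16, 1997 + 7 days = Apr 23, 1997.
The exhibition opens: Apr 23, 1997 + 13 days = May 6, 1997.
Apr 21, 1997 falls between when the work is shipped (Apr 16, 1997) and when the work is installed (Apr 23, 1997).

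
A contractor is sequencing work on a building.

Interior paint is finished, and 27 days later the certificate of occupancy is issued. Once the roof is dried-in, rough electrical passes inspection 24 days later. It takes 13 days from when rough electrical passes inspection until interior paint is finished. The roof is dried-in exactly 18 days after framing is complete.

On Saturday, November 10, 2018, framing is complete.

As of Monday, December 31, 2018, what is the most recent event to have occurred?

Framing is complete: Nov 10, 2018.
The roof is dried-in: Nov 10, 2018 + 18 days = Nov 28, 2018.
Rough electrical passes inspection: Nov 28, 2018 + 24 days = Dec 22, 2018.
Interior paint is finished: Dec 22, 2018 + 13 days = Jan 4, 2019.
The certificate of occupancy is issued: Jan 4, 2019 + 27 days = Jan 31, 2019.
Dec 31, 2018 falls between when rough electrical passes inspection (Dec 22, 2018) and when interior paint is finished (Jan 4, 2019).

Rough electrical passes inspection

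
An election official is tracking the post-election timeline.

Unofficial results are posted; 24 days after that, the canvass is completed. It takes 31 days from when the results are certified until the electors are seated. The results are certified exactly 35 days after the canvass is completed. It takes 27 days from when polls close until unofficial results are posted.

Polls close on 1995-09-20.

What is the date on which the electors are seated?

1996-01-15

Polls close: Sep 20, 1995.
Unofficial results are posted: Sep 20, 1995 + 27 days = Oct 17, 1995.
The canvass is completed: Oct 17, 1995 + 24 days = Nov 10, 1995.
The results are certified: Nov 10, 1995 + 35 days = Dec 15, 1995.
The electors are seated: Dec 15, 1995 + 31 days = Jan 15, 1996.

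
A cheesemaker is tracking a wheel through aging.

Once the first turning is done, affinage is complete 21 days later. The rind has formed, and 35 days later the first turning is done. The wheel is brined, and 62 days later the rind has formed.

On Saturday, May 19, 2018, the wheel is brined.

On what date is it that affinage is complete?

Friday, September 14, 2018

The wheel is brined: May 19, 2018.
The rind has formed: May 19, 2018 + 62 days = Jul 20, 2018.
The first turning is done: Jul 20, 2018 + 35 days = Aug 24, 2018.
Affinage is complete: Aug 24, 2018 + 21 days = Sep 14, 2018.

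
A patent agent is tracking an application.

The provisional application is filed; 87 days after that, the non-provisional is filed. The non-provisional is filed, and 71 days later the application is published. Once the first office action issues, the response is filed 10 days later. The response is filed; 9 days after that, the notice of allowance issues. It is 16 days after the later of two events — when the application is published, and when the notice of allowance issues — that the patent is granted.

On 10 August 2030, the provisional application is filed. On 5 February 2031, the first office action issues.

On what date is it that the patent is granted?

12 March 2031

The provisional application is filed: Aug 10, 2030.
The non-provisional is filed: Aug 10, 2030 + 87 days = Nov 5, 2030.
The application is published: Nov 5, 2030 + 71 days = Jan 15, 2031.
The first office action issues: Feb 5, 2031.
The response is filed: Feb 5, 2031 + 10 days = Feb 15, 2031.
The notice of allowance issues: Feb 15, 2031 + 9 days = Feb 24, 2031.
Both prerequisites met — the application is published (Jan 15, 2031), the notice of allowance issues (Feb 24, 2031); the later is Feb 24, 2031.
The patent is granted: Feb 24, 2031 + 16 days = Mar 12, 2031.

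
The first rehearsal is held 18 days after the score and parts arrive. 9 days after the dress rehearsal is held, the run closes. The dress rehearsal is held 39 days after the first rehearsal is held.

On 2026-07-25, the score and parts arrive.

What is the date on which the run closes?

The score and parts arrive: Jul 25, 2026.
The first rehearsal is held: Jul 25, 2026 + 18 days = Aug 12, 2026.
The dress rehearsal is held: Aug 12, 2026 + 39 days = Sep 20, 2026.
The run closes: Sep 20, 2026 + 9 days = Sep 29, 2026.

2026-09-29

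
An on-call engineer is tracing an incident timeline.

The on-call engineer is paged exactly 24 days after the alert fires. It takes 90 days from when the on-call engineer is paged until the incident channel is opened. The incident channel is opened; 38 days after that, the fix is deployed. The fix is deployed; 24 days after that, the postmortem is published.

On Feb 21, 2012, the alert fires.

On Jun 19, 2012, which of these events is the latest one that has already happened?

The alert fires: Feb 21, 2012.
The on-call engineer is paged: Feb 21, 2012 + 24 days = Mar 16, 2012.
The incident channel is opened: Mar 16, 2012 + 90 days = Jun 14, 2012.
The fix is deployed: Jun 14, 2012 + 38 days = Jul 22, 2012.
The postmortem is published: Jul 22, 2012 + 24 days = Aug 15, 2012.
Jun 19, 2012 falls between when the incident channel is opened (Jun 14, 2012) and when the fix is deployed (Jul 22, 2012).

The incident channel is opened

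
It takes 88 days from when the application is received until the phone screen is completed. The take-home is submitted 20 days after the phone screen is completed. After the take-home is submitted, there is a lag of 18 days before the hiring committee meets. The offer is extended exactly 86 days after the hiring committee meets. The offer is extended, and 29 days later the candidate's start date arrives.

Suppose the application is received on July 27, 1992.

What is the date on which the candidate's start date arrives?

March 25, 1993

The application is received: Jul 27, 1992.
The phone screen is completed: Jul 27, 1992 + 88 days = Oct 23, 1992.
The take-home is submitted: Oct 23, 1992 + 20 days = Nov 12, 1992.
The hiring committee meets: Nov 12, 1992 + 18 days = Nov 30, 1992.
The offer is extended: Nov 30, 1992 + 86 days = Feb 24, 1993.
The candidate's start date arrives: Feb 24, 1993 + 29 days = Mar 25, 1993.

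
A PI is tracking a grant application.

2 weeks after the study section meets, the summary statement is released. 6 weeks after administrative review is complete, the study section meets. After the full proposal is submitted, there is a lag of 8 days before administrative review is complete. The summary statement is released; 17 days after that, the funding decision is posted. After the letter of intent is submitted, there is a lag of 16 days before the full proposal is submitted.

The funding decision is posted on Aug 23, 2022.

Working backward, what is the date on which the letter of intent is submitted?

May 18, 2022

The funding decision is posted: Aug 23, 2022.
The summary statement is released: Aug 23, 2022 − 17 days = Aug 6, 2022.
The study section meets: Aug 6, 2022 − 2 weeks = Jul 23, 2022.
Administrative review is complete: Jul 23, 2022 − 6 weeks = Jun 11, 2022.
The full proposal is submitted: Jun 11, 2022 − 8 days = Jun 3, 2022.
The letter of intent is submitted: Jun 3, 2022 − 16 days = May 18, 2022.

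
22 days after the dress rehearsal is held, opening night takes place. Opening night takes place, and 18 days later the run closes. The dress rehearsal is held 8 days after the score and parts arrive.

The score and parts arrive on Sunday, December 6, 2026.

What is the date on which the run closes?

Saturday, January 23, 2027

The score and parts arrive: Dec 6, 2026.
The dress rehearsal is held: Dec 6, 2026 + 8 days = Dec 14, 2026.
Opening night takes place: Dec 14, 2026 + 22 days = Jan 5, 2027.
The run closes: Jan 5, 2027 + 18 days = Jan 23, 2027.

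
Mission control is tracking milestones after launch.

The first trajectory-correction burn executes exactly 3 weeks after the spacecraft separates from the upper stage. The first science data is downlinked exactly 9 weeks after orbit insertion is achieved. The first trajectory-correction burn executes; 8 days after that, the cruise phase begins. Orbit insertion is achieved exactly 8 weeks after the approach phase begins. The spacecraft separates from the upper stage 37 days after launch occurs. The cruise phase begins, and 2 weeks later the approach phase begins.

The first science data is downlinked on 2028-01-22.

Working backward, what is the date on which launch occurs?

The first science data is downlinked: Jan 22, 2028.
Orbit insertion is achieved: Jan 22, 2028 − 9 weeks = Nov 20, 2027.
The approach phase begins: Nov 20, 2027 − 8 weeks = Sep 25, 2027.
The cruise phase begins: Sep 25, 2027 − 2 weeks = Sep 11, 2027.
The first trajectory-correction burn executes: Sep 11, 2027 − 8 days = Sep 3, 2027.
The spacecraft separates from the upper stage: Sep 3, 2027 − 3 weeks = Aug 13, 2027.
Launch occurs: Aug 13, 2027 − 37 days = Jul 7, 2027.

2027-07-07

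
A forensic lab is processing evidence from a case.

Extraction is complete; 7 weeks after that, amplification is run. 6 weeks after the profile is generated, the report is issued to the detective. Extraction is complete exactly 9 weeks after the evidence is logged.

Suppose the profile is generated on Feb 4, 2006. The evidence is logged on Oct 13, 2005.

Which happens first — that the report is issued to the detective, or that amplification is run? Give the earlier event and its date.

Amplification is run — Feb 2, 2006

The profile is generated: Feb 4, 2006.
The report is issued to the detective: Feb 4, 2006 + 6 weeks = Mar 18, 2006.
The evidence is logged: Oct 13, 2005.
Extraction is complete: Oct 13, 2005 + 9 weeks = Dec 15, 2005.
Amplification is run: Dec 15, 2005 + 7 weeks = Feb 2, 2006.
Comparing: the report is issued to the detective on Mar 18, 2006 vs amplification is run on Feb 2, 2006. Earlier: amplification is run.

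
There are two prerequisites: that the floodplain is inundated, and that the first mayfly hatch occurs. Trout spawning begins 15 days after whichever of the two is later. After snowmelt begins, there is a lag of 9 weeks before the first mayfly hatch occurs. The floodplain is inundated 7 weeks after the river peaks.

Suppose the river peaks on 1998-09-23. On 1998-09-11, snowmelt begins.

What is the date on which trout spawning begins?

The river peaks: Sep 23, 1998.
The floodplain is inundated: Sep 23, 1998 + 7 weeks = Nov 11, 1998.
Snowmelt begins: Sep 11, 1998.
The first mayfly hatch occurs: Sep 11, 1998 + 9 weeks = Nov 13, 1998.
Both prerequisites met — the floodplain is inundated (Nov 11, 1998), the first mayfly hatch occurs (Nov 13, 1998); the later is Nov 13, 1998.
Trout spawning begins: Nov 13, 1998 + 15 days = Nov 28, 1998.

1998-11-28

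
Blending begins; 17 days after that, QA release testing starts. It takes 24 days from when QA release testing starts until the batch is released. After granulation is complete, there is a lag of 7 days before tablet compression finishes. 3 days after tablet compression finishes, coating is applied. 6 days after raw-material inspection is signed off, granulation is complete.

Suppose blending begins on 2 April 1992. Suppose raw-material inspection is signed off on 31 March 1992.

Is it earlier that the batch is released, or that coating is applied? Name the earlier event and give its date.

Coating is applied — 16 April 1992

Blending begins: Apr 2, 1992.
QA release testing starts: Apr 2, 1992 + 17 days = Apr 19, 1992.
The batch is released: Apr 19, 1992 + 24 days = May 13, 1992.
Raw-material inspection is signed off: Mar 31, 1992.
Granulation is complete: Mar 31, 1992 + 6 days = Apr 6, 1992.
Tablet compression finishes: Apr 6, 1992 + 7 days = Apr 13, 1992.
Coating is applied: Apr 13, 1992 + 3 days = Apr 16, 1992.
Comparing: the batch is released on May 13, 1992 vs coating is applied on Apr 16, 1992. Earlier: coating is applied.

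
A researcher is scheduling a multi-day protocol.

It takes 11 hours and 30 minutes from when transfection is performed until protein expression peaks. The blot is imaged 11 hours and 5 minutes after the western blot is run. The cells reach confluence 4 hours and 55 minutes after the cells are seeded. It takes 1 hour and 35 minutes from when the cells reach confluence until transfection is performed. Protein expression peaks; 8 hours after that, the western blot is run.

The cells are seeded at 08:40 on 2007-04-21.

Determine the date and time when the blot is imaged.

The cells are seeded: 08:40 Apr 21, 2007.
The cells reach confluence: 08:40 Apr 21, 2007 + 4h55m = 13:35 Apr 21, 2007.
Transfection is performed: 13:35 Apr 21, 2007 + 1h35m = 15:10 Apr 21, 2007.
Protein expression peaks: 15:10 Apr 21, 2007 + 11h30m = 02:40 Apr 22, 2007.
The western blot is run: 02:40 Apr 22, 2007 + 8h = 10:40 Apr 22, 2007.
The blot is imaged: 10:40 Apr 22, 2007 + 11h05m = 21:45 Apr 22, 2007.

21:45 on 2007-04-22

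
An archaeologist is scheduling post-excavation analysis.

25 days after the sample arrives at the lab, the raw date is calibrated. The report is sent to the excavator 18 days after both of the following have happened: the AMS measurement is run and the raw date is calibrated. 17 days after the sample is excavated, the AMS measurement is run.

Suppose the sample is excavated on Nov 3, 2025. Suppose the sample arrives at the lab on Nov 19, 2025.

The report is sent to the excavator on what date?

The sample is excavated: Nov 3, 2025.
The AMS measurement is run: Nov 3, 2025 + 17 days = Nov 20, 2025.
The sample arrives at the lab: Nov 19, 2025.
The raw date is calibrated: Nov 19, 2025 + 25 days = Dec 14, 2025.
Both prerequisites met — the AMS measurement is run (Nov 20, 2025), the raw date is calibrated (Dec 14, 2025); the later is Dec 14, 2025.
The report is sent to the excavator: Dec 14, 2025 + 18 days = Jan 1, 2026.

Jan 1, 2026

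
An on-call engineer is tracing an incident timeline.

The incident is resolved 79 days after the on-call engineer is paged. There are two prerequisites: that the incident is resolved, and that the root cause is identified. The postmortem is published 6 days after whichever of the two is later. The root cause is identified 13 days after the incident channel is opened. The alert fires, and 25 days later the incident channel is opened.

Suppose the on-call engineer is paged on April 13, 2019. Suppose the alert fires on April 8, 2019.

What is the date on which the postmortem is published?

The on-call engineer is paged: Apr 13, 2019.
The incident is resolved: Apr 13, 2019 + 79 days = Jul 1, 2019.
The alert fires: Apr 8, 2019.
The incident channel is opened: Apr 8, 2019 + 25 days = May 3, 2019.
The root cause is identified: May 3, 2019 + 13 days = May 16, 2019.
Both prerequisites met — the incident is resolved (Jul 1, 2019), the root cause is identified (May 16, 2019); the later is Jul 1, 2019.
The postmortem is published: Jul 1, 2019 + 6 days = Jul 7, 2019.

July 7, 2019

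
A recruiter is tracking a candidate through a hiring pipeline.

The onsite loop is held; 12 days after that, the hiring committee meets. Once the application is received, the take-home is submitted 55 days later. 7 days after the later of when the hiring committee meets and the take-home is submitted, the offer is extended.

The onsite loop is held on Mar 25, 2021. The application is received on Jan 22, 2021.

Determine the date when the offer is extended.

Apr 13, 2021

The onsite loop is held: Mar 25, 2021.
The hiring committee meets: Mar 25, 2021 + 12 days = Apr 6, 2021.
The application is received: Jan 22, 2021.
The take-home is submitted: Jan 22, 2021 + 55 days = Mar 18, 2021.
Both prerequisites met — the hiring committee meets (Apr 6, 2021), the take-home is submitted (Mar 18, 2021); the later is Apr 6, 2021.
The offer is extended: Apr 6, 2021 + 7 days = Apr 13, 2021.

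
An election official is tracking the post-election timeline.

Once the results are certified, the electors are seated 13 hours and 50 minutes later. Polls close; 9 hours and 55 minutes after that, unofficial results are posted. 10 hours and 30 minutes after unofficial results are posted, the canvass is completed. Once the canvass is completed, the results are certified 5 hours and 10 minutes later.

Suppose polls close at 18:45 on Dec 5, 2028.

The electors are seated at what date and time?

10:10 on Dec 7, 2028

Polls close: 18:45 Dec 5, 2028.
Unofficial results are posted: 18:45 Dec 5, 2028 + 9h55m = 04:40 Dec 6, 2028.
The canvass is completed: 04:40 Dec 6, 2028 + 10h30m = 15:10 Dec 6, 2028.
The results are certified: 15:10 Dec 6, 2028 + 5h10m = 20:20 Dec 6, 2028.
The electors are seated: 20:20 Dec 6, 2028 + 13h50m = 10:10 Dec 7, 2028.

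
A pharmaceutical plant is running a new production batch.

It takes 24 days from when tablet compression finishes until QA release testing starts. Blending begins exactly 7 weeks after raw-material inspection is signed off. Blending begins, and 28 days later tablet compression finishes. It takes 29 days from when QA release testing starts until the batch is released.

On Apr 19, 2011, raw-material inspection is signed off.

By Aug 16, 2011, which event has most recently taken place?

QA release testing starts

Raw-material inspection is signed off: Apr 19, 2011.
Blending begins: Apr 19, 2011 + 7 weeks = Jun 7, 2011.
Tablet compression finishes: Jun 7, 2011 + 28 days = Jul 5, 2011.
QA release testing starts: Jul 5, 2011 + 24 days = Jul 29, 2011.
The batch is released: Jul 29, 2011 + 29 days = Aug 27, 2011.
Aug 16, 2011 falls between when QA release testing starts (Jul 29, 2011) and when the batch is released (Aug 27, 2011).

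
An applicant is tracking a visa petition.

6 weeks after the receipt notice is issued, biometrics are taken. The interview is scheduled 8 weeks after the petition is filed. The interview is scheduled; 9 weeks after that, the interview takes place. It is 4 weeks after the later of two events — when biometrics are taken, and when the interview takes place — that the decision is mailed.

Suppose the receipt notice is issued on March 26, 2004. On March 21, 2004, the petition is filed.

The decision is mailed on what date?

August 15, 2004

The receipt notice is issued: Mar 26, 2004.
Biometrics are taken: Mar 26, 2004 + 6 weeks = May 7, 2004.
The petition is filed: Mar 21, 2004.
The interview is scheduled: Mar 21, 2004 + 8 weeks = May 16, 2004.
The interview takes place: May 16, 2004 + 9 weeks = Jul 18, 2004.
Both prerequisites met — biometrics are taken (May 7, 2004), the interview takes place (Jul 18, 2004); the later is Jul 18, 2004.
The decision is mailed: Jul 18, 2004 + 4 weeks = Aug 15, 2004.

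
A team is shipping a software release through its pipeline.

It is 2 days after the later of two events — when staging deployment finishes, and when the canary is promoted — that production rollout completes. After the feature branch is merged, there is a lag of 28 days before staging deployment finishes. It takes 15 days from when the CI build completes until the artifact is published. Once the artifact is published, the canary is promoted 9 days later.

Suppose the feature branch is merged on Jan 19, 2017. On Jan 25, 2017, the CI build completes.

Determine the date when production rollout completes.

The feature branch is merged: Jan 19, 2017.
Staging deployment finishes: Jan 19, 2017 + 28 days = Feb 16, 2017.
The CI build completes: Jan 25, 2017.
The artifact is published: Jan 25, 2017 + 15 days = Feb 9, 2017.
The canary is promoted: Feb 9, 2017 + 9 days = Feb 18, 2017.
Both prerequisites met — staging deployment finishes (Feb 16, 2017), the canary is promoted (Feb 18, 2017); the later is Feb 18, 2017.
Production rollout completes: Feb 18, 2017 + 2 days = Feb 20, 2017.

Feb 20, 2017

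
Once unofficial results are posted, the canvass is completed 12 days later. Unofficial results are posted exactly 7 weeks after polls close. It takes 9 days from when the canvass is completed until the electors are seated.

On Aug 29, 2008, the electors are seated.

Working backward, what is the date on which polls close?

The electors are seated: Aug 29, 2008.
The canvass is completed: Aug 29, 2008 − 9 days = Aug 20, 2008.
Unofficial results are posted: Aug 20, 2008 − 12 days = Aug 8, 2008.
Polls close: Aug 8, 2008 − 7 weeks = Jun 20, 2008.

Jun 20, 2008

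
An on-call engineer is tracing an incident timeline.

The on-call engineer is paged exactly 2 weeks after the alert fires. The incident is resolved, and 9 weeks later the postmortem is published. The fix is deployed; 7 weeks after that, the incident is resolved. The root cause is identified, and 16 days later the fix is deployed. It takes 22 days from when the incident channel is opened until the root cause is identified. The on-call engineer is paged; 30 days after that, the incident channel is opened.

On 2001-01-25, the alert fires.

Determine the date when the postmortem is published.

2001-08-07

The alert fires: Jan 25, 2001.
The on-call engineer is paged: Jan 25, 2001 + 2 weeks = Feb 8, 2001.
The incident channel is opened: Feb 8, 2001 + 30 days = Mar 10, 2001.
The root cause is identified: Mar 10, 2001 + 22 days = Apr 1, 2001.
The fix is deployed: Apr 1, 2001 + 16 days = Apr 17, 2001.
The incident is resolved: Apr 17, 2001 + 7 weeks = Jun 5, 2001.
The postmortem is published: Jun 5, 2001 + 9 weeks = Aug 7, 2001.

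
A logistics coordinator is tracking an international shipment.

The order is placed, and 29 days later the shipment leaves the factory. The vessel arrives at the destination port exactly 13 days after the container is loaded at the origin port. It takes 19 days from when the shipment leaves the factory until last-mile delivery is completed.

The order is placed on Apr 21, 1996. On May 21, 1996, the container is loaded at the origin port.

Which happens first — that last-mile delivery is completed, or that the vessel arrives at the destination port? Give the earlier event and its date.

The order is placed: Apr 21, 1996.
The shipment leaves the factory: Apr 21, 1996 + 29 days = May 20, 1996.
Last-mile delivery is completed: May 20, 1996 + 19 days = Jun 8, 1996.
The container is loaded at the origin port: May 21, 1996.
The vessel arrives at the destination port: May 21, 1996 + 13 days = Jun 3, 1996.
Comparing: last-mile delivery is completed on Jun 8, 1996 vs the vessel arrives at the destination port on Jun 3, 1996. Earlier: the vessel arrives at the destination port.

The vessel arrives at the destination port — Jun 3, 1996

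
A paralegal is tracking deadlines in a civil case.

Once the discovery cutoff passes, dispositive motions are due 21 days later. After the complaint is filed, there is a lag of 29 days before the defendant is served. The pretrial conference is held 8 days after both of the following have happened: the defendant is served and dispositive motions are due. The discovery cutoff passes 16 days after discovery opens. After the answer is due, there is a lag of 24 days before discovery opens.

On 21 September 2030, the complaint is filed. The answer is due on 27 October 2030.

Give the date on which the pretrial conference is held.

4 January 2031

The complaint is filed: Sep 21, 2030.
The defendant is served: Sep 21, 2030 + 29 days = Oct 20, 2030.
The answer is due: Oct 27, 2030.
Discovery opens: Oct 27, 2030 + 24 days = Nov 20, 2030.
The discovery cutoff passes: Nov 20, 2030 + 16 days = Dec 6, 2030.
Dispositive motions are due: Dec 6, 2030 + 21 days = Dec 27, 2030.
Both prerequisites met — the defendant is served (Oct 20, 2030), dispositive motions are due (Dec 27, 2030); the later is Dec 27, 2030.
The pretrial conference is held: Dec 27, 2030 + 8 days = Jan 4, 2031.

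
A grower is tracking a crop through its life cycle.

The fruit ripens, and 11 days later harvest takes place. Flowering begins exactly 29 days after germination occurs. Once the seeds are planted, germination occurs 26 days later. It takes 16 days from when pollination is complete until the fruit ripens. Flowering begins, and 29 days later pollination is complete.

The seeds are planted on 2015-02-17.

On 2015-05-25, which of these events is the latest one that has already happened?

Pollination is complete

The seeds are planted: Feb 17, 2015.
Germination occurs: Feb 17, 2015 + 26 days = Mar 15, 2015.
Flowering begins: Mar 15, 2015 + 29 days = Apr 13, 2015.
Pollination is complete: Apr 13, 2015 + 29 days = May 12, 2015.
The fruit ripens: May 12, 2015 + 16 days = May 28, 2015.
Harvest takes place: May 28, 2015 + 11 days = Jun 8, 2015.
May 25, 2015 falls between when pollination is complete (May 12, 2015) and when the fruit ripens (May 28, 2015).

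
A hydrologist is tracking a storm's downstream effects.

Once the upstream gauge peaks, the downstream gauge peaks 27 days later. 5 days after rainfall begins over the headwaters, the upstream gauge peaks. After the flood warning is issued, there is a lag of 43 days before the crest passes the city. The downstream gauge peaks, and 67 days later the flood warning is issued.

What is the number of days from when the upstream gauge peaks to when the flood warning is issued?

94 days

Causal path: the upstream gauge peaks → the downstream gauge peaks → the flood warning is issued.
Total delay along the path: 27 + 67 = 94 days.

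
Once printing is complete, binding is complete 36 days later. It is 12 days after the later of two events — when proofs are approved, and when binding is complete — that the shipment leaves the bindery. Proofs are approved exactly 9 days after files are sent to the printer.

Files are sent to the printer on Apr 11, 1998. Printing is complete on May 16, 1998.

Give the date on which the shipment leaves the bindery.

Jul 3, 1998

Files are sent to the printer: Apr 11, 1998.
Proofs are approved: Apr 11, 1998 + 9 days = Apr 20, 1998.
Printing is complete: May 16, 1998.
Binding is complete: May 16, 1998 + 36 days = Jun 21, 1998.
Both prerequisites met — proofs are approved (Apr 20, 1998), binding is complete (Jun 21, 1998); the later is Jun 21, 1998.
The shipment leaves the bindery: Jun 21, 1998 + 12 days = Jul 3, 1998.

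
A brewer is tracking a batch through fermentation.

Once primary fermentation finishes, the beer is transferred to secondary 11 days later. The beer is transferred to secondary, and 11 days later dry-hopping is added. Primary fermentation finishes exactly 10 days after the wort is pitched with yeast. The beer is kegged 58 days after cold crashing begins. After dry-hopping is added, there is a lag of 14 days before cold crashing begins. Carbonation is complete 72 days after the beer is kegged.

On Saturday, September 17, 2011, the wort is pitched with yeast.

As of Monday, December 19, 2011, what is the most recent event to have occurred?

Cold crashing begins

The wort is pitched with yeast: Sep 17, 2011.
Primary fermentation finishes: Sep 17, 2011 + 10 days = Sep 27, 2011.
The beer is transferred to secondary: Sep 27, 2011 + 11 days = Oct 8, 2011.
Dry-hopping is added: Oct 8, 2011 + 11 days = Oct 19, 2011.
Cold crashing begins: Oct 19, 2011 + 14 days = Nov 2, 2011.
The beer is kegged: Nov 2, 2011 + 58 days = Dec 30, 2011.
Carbonation is complete: Dec 30, 2011 + 72 days = Mar 11, 2012.
Dec 19, 2011 falls between when cold crashing begins (Nov 2, 2011) and when the beer is kegged (Dec 30, 2011).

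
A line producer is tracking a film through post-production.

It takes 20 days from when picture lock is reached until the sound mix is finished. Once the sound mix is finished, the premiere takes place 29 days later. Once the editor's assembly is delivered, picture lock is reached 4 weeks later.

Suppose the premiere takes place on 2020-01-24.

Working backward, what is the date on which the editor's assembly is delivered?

The premiere takes place: Jan 24, 2020.
The sound mix is finished: Jan 24, 2020 − 29 days = Dec 26, 2019.
Picture lock is reached: Dec 26, 2019 − 20 days = Dec 6, 2019.
The editor's assembly is delivered: Dec 6, 2019 − 4 weeks = Nov 8, 2019.

2019-11-08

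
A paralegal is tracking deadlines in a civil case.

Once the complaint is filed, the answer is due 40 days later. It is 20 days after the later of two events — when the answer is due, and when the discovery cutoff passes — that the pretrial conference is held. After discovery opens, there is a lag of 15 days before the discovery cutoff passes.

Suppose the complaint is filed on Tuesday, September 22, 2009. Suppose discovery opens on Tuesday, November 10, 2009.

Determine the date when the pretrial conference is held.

Tuesday, December 15, 2009

The complaint is filed: Sep 22, 2009.
The answer is due: Sep 22, 2009 + 40 days = Nov 1, 2009.
Discovery opens: Nov 10, 2009.
The discovery cutoff passes: Nov 10, 2009 + 15 days = Nov 25, 2009.
Both prerequisites met — the answer is due (Nov 1, 2009), the discovery cutoff passes (Nov 25, 2009); the later is Nov 25, 2009.
The pretrial conference is held: Nov 25, 2009 + 20 days = Dec 15, 2009.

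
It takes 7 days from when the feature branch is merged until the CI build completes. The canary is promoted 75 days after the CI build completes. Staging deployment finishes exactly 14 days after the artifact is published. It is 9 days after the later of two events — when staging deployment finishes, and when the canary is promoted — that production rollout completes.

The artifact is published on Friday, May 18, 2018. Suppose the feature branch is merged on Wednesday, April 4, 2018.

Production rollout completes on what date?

Wednesday, July 4, 2018

The artifact is published: May 18, 2018.
Staging deployment finishes: May 18, 2018 + 14 days = Jun 1, 2018.
The feature branch is merged: Apr 4, 2018.
The CI build completes: Apr 4, 2018 + 7 days = Apr 11, 2018.
The canary is promoted: Apr 11, 2018 + 75 days = Jun 25, 2018.
Both prerequisites met — staging deployment finishes (Jun 1, 2018), the canary is promoted (Jun 25, 2018); the later is Jun 25, 2018.
Production rollout completes: Jun 25, 2018 + 9 days = Jul 4, 2018.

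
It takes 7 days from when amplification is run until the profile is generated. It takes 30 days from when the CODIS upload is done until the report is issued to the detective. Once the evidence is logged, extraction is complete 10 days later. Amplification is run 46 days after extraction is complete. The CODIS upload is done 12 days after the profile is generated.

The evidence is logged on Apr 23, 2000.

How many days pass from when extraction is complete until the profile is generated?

Causal path: extraction is complete → amplification is run → the profile is generated.
Total delay along the path: 46 + 7 = 53 days.

53 days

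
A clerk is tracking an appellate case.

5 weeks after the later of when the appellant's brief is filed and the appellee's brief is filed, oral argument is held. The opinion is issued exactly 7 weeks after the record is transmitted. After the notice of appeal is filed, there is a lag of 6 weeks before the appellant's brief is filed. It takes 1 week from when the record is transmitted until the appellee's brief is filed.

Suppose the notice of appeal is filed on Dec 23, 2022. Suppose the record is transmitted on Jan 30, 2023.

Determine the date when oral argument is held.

Mar 13, 2023

The notice of appeal is filed: Dec 23, 2022.
The appellant's brief is filed: Dec 23, 2022 + 6 weeks = Feb 3, 2023.
The record is transmitted: Jan 30, 2023.
The appellee's brief is filed: Jan 30, 2023 + 1 week = Feb 6, 2023.
Both prerequisites met — the appellant's brief is filed (Feb 3, 2023), the appellee's brief is filed (Feb 6, 2023); the later is Feb 6, 2023.
Oral argument is held: Feb 6, 2023 + 5 weeks = Mar 13, 2023.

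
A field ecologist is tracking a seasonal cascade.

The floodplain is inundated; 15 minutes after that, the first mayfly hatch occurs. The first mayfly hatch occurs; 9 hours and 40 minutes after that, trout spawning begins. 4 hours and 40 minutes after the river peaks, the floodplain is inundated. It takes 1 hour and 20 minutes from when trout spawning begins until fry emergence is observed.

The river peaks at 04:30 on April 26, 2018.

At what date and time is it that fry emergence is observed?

The river peaks: 04:30 Apr 26, 2018.
The floodplain is inundated: 04:30 Apr 26, 2018 + 4h40m = 09:10 Apr 26, 2018.
The first mayfly hatch occurs: 09:10 Apr 26, 2018 + 15m = 09:25 Apr 26, 2018.
Trout spawning begins: 09:25 Apr 26, 2018 + 9h40m = 19:05 Apr 26, 2018.
Fry emergence is observed: 19:05 Apr 26, 2018 + 1h20m = 20:25 Apr 26, 2018.

20:25 on April 26, 2018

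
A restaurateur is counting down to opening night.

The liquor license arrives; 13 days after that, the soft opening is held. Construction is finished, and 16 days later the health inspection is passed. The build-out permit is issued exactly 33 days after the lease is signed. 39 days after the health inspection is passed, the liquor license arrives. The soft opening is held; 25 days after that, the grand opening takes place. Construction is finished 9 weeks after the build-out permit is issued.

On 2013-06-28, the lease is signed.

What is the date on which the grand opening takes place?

The lease is signed: Jun 28, 2013.
The build-out permit is issued: Jun 28, 2013 + 33 days = Jul 31, 2013.
Construction is finished: Jul 31, 2013 + 9 weeks = Oct 2, 2013.
The health inspection is passed: Oct 2, 2013 + 16 days = Oct 18, 2013.
The liquor license arrives: Oct 18, 2013 + 39 days = Nov 26, 2013.
The soft opening is held: Nov 26, 2013 + 13 days = Dec 9, 2013.
The grand opening takes place: Dec 9, 2013 + 25 days = Jan 3, 2014.

2014-01-03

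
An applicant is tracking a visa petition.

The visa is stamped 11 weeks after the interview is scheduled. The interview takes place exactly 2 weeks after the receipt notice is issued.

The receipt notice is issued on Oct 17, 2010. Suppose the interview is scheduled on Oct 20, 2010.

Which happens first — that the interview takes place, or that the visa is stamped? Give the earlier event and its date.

The interview takes place — Oct 31, 2010

The receipt notice is issued: Oct 17, 2010.
The interview takes place: Oct 17, 2010 + 2 weeks = Oct 31, 2010.
The interview is scheduled: Oct 20, 2010.
The visa is stamped: Oct 20, 2010 + 11 weeks = Jan 5, 2011.
Comparing: the interview takes place on Oct 31, 2010 vs the visa is stamped on Jan 5, 2011. Earlier: the interview takes place.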